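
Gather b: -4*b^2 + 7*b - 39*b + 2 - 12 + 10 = -4*b^2 - 32*b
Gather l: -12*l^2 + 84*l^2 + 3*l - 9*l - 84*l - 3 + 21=72*l^2 - 90*l + 18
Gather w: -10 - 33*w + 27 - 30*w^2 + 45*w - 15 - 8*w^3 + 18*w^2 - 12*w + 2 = -8*w^3 - 12*w^2 + 4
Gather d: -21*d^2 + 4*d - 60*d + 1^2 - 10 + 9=-21*d^2 - 56*d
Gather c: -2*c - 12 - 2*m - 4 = -2*c - 2*m - 16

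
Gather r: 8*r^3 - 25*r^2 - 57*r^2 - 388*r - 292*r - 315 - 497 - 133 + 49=8*r^3 - 82*r^2 - 680*r - 896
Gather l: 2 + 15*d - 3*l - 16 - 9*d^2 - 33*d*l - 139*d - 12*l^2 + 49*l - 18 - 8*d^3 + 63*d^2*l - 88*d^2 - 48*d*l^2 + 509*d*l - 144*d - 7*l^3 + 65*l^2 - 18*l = -8*d^3 - 97*d^2 - 268*d - 7*l^3 + l^2*(53 - 48*d) + l*(63*d^2 + 476*d + 28) - 32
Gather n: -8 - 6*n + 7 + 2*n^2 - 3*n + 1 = 2*n^2 - 9*n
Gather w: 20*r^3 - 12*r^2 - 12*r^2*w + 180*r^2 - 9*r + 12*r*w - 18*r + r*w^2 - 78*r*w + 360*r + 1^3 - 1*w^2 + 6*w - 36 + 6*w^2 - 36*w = 20*r^3 + 168*r^2 + 333*r + w^2*(r + 5) + w*(-12*r^2 - 66*r - 30) - 35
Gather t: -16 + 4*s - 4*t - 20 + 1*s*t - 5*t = 4*s + t*(s - 9) - 36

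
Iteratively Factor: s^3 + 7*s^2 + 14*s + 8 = (s + 1)*(s^2 + 6*s + 8) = (s + 1)*(s + 4)*(s + 2)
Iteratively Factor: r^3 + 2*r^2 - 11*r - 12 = (r - 3)*(r^2 + 5*r + 4) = (r - 3)*(r + 4)*(r + 1)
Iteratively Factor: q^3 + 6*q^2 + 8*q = (q)*(q^2 + 6*q + 8) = q*(q + 4)*(q + 2)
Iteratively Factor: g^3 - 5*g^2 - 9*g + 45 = (g - 3)*(g^2 - 2*g - 15) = (g - 3)*(g + 3)*(g - 5)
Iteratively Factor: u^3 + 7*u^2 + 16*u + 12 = (u + 2)*(u^2 + 5*u + 6) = (u + 2)*(u + 3)*(u + 2)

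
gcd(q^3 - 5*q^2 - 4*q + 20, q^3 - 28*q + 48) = q - 2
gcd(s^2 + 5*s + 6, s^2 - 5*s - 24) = s + 3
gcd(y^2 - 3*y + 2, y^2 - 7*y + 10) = y - 2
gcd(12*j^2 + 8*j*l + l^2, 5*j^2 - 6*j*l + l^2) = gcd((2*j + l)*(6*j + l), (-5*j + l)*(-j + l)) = 1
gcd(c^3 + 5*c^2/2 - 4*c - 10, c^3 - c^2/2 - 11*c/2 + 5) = c^2 + c/2 - 5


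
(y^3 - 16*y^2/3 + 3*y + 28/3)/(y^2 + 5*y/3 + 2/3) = (3*y^2 - 19*y + 28)/(3*y + 2)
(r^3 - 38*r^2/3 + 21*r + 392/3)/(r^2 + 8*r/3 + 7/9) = 3*(r^2 - 15*r + 56)/(3*r + 1)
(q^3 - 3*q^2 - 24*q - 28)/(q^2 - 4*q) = (q^3 - 3*q^2 - 24*q - 28)/(q*(q - 4))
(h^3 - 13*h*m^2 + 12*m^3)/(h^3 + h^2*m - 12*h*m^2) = (h - m)/h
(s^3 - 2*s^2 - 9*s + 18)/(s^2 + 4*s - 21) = (s^2 + s - 6)/(s + 7)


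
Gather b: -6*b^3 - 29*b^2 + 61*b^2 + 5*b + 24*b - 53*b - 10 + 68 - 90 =-6*b^3 + 32*b^2 - 24*b - 32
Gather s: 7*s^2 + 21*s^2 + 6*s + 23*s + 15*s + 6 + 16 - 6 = 28*s^2 + 44*s + 16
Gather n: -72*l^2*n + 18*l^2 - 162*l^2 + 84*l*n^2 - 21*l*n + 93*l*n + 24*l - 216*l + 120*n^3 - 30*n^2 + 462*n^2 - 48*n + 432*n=-144*l^2 - 192*l + 120*n^3 + n^2*(84*l + 432) + n*(-72*l^2 + 72*l + 384)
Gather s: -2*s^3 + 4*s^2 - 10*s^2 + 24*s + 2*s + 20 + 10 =-2*s^3 - 6*s^2 + 26*s + 30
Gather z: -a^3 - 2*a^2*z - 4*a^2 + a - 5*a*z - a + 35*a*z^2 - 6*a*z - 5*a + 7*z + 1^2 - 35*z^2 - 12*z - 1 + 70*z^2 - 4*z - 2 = -a^3 - 4*a^2 - 5*a + z^2*(35*a + 35) + z*(-2*a^2 - 11*a - 9) - 2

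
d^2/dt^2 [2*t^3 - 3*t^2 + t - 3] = 12*t - 6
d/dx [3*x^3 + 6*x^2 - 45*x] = 9*x^2 + 12*x - 45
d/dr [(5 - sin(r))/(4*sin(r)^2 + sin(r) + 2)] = (4*sin(r)^2 - 40*sin(r) - 7)*cos(r)/(4*sin(r)^2 + sin(r) + 2)^2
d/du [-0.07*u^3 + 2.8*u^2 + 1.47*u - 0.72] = -0.21*u^2 + 5.6*u + 1.47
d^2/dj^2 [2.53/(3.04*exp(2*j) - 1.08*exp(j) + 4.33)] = ((2.7324 - 30.7648*exp(j))*(3.04*exp(2*j) - 1.08*exp(j) + 4.33) + 2.53*(6.08*exp(j) - 1.08)*(12.16*exp(j) - 2.16)*exp(j))*exp(j)/(3.04*exp(2*j) - 1.08*exp(j) + 4.33)^3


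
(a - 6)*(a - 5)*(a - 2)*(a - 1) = a^4 - 14*a^3 + 65*a^2 - 112*a + 60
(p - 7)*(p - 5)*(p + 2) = p^3 - 10*p^2 + 11*p + 70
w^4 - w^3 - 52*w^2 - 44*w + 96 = (w - 8)*(w - 1)*(w + 2)*(w + 6)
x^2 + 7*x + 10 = (x + 2)*(x + 5)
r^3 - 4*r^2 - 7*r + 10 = (r - 5)*(r - 1)*(r + 2)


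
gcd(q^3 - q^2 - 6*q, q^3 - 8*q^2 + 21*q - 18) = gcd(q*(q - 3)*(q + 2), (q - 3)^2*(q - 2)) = q - 3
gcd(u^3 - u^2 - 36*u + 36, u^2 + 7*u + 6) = u + 6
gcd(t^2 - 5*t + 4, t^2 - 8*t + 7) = t - 1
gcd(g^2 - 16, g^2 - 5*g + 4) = g - 4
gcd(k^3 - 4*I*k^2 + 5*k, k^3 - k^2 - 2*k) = k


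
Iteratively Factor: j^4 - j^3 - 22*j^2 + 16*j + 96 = (j - 4)*(j^3 + 3*j^2 - 10*j - 24) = (j - 4)*(j + 2)*(j^2 + j - 12) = (j - 4)*(j + 2)*(j + 4)*(j - 3)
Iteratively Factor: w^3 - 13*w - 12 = (w + 1)*(w^2 - w - 12) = (w - 4)*(w + 1)*(w + 3)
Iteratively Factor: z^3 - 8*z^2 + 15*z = (z - 3)*(z^2 - 5*z) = z*(z - 3)*(z - 5)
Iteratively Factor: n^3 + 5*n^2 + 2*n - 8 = (n + 4)*(n^2 + n - 2) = (n - 1)*(n + 4)*(n + 2)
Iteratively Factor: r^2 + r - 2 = (r - 1)*(r + 2)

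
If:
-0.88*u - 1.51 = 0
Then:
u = -1.72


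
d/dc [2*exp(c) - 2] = 2*exp(c)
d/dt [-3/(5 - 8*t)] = -24/(8*t - 5)^2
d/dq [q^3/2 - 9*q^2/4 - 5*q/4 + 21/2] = 3*q^2/2 - 9*q/2 - 5/4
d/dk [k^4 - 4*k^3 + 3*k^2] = 2*k*(2*k^2 - 6*k + 3)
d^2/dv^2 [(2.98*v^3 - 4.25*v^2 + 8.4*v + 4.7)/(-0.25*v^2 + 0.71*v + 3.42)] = (-8.88178419700125e-16*v^4 - 7.641486*v^3 - 23.376216*v^2 - 247.218132*v + 127.43762)/(0.015625*v^6 - 0.133125*v^5 - 0.263175*v^4 + 3.284389*v^3 + 3.600234*v^2 - 24.913332*v - 40.001688)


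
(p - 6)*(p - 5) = p^2 - 11*p + 30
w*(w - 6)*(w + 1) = w^3 - 5*w^2 - 6*w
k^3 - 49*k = k*(k - 7)*(k + 7)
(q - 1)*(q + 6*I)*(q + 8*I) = q^3 - q^2 + 14*I*q^2 - 48*q - 14*I*q + 48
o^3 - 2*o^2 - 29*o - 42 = (o - 7)*(o + 2)*(o + 3)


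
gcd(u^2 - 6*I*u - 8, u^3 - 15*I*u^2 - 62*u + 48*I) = 1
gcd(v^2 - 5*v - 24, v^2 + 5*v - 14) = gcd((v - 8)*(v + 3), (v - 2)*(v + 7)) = 1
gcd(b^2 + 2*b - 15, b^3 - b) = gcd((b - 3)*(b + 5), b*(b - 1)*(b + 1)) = 1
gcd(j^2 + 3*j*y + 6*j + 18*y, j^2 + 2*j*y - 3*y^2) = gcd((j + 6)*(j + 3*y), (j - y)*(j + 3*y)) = j + 3*y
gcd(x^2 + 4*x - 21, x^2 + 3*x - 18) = x - 3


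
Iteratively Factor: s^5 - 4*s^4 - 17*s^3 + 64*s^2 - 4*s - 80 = (s - 2)*(s^4 - 2*s^3 - 21*s^2 + 22*s + 40) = (s - 2)*(s + 4)*(s^3 - 6*s^2 + 3*s + 10) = (s - 2)^2*(s + 4)*(s^2 - 4*s - 5) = (s - 5)*(s - 2)^2*(s + 4)*(s + 1)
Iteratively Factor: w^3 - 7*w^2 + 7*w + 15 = (w - 5)*(w^2 - 2*w - 3) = (w - 5)*(w + 1)*(w - 3)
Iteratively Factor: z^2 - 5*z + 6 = (z - 3)*(z - 2)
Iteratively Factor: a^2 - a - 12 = (a - 4)*(a + 3)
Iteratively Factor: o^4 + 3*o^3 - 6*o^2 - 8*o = (o + 1)*(o^3 + 2*o^2 - 8*o) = (o + 1)*(o + 4)*(o^2 - 2*o) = o*(o + 1)*(o + 4)*(o - 2)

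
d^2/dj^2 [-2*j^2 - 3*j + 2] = -4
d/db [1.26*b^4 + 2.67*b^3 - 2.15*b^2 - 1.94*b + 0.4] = 5.04*b^3 + 8.01*b^2 - 4.3*b - 1.94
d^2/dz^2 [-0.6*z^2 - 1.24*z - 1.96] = -1.20000000000000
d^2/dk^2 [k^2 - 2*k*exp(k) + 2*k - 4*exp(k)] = -2*k*exp(k) - 8*exp(k) + 2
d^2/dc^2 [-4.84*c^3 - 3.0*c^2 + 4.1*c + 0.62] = -29.04*c - 6.0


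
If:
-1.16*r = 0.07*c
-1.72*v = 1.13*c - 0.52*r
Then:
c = -1.48099762470309*v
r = 0.0893705463182898*v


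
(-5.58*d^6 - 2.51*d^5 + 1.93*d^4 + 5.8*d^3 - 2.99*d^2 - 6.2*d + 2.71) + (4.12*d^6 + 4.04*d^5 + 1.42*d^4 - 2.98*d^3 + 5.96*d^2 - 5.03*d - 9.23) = -1.46*d^6 + 1.53*d^5 + 3.35*d^4 + 2.82*d^3 + 2.97*d^2 - 11.23*d - 6.52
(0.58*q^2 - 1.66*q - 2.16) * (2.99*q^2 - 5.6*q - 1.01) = 1.7342*q^4 - 8.2114*q^3 + 2.2518*q^2 + 13.7726*q + 2.1816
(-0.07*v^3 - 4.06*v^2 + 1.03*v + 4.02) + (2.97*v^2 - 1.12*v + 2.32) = -0.07*v^3 - 1.09*v^2 - 0.0900000000000001*v + 6.34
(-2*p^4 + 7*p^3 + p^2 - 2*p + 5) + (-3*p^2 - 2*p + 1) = -2*p^4 + 7*p^3 - 2*p^2 - 4*p + 6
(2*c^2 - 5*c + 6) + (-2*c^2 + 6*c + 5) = c + 11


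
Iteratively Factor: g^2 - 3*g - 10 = (g - 5)*(g + 2)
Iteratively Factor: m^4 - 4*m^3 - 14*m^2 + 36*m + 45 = (m - 5)*(m^3 + m^2 - 9*m - 9) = (m - 5)*(m + 1)*(m^2 - 9) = (m - 5)*(m - 3)*(m + 1)*(m + 3)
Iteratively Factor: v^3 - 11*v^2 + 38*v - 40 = (v - 5)*(v^2 - 6*v + 8) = (v - 5)*(v - 2)*(v - 4)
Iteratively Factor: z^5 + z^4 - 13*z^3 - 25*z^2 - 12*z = (z + 1)*(z^4 - 13*z^2 - 12*z) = (z + 1)*(z + 3)*(z^3 - 3*z^2 - 4*z) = (z - 4)*(z + 1)*(z + 3)*(z^2 + z) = (z - 4)*(z + 1)^2*(z + 3)*(z)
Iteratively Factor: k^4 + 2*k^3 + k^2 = (k)*(k^3 + 2*k^2 + k) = k^2*(k^2 + 2*k + 1) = k^2*(k + 1)*(k + 1)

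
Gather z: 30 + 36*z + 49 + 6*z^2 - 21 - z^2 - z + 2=5*z^2 + 35*z + 60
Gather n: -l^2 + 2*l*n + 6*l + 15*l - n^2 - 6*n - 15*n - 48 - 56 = -l^2 + 21*l - n^2 + n*(2*l - 21) - 104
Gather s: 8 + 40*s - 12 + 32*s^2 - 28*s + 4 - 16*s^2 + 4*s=16*s^2 + 16*s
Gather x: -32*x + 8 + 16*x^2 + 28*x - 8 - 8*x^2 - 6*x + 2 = 8*x^2 - 10*x + 2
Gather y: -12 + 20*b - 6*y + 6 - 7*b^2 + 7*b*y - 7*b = -7*b^2 + 13*b + y*(7*b - 6) - 6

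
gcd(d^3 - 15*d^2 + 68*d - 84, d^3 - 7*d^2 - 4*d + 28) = d^2 - 9*d + 14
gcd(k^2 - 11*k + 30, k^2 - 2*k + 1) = 1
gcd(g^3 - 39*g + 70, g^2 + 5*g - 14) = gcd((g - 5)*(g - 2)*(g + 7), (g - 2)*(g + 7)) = g^2 + 5*g - 14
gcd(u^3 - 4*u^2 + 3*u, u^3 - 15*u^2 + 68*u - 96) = u - 3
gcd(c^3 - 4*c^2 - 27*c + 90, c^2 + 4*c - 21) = c - 3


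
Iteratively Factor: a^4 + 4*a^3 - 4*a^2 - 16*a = (a)*(a^3 + 4*a^2 - 4*a - 16) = a*(a + 4)*(a^2 - 4) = a*(a - 2)*(a + 4)*(a + 2)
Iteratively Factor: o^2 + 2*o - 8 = (o + 4)*(o - 2)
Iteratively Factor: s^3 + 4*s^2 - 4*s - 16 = (s + 4)*(s^2 - 4) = (s - 2)*(s + 4)*(s + 2)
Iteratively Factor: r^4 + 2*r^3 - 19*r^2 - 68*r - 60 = (r - 5)*(r^3 + 7*r^2 + 16*r + 12) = (r - 5)*(r + 2)*(r^2 + 5*r + 6) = (r - 5)*(r + 2)*(r + 3)*(r + 2)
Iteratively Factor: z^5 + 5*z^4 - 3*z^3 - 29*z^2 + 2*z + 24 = (z - 2)*(z^4 + 7*z^3 + 11*z^2 - 7*z - 12) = (z - 2)*(z + 3)*(z^3 + 4*z^2 - z - 4) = (z - 2)*(z + 3)*(z + 4)*(z^2 - 1) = (z - 2)*(z + 1)*(z + 3)*(z + 4)*(z - 1)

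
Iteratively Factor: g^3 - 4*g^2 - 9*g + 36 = (g + 3)*(g^2 - 7*g + 12) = (g - 4)*(g + 3)*(g - 3)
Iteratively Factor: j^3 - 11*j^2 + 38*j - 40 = (j - 2)*(j^2 - 9*j + 20) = (j - 4)*(j - 2)*(j - 5)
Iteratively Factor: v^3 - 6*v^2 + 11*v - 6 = (v - 1)*(v^2 - 5*v + 6) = (v - 2)*(v - 1)*(v - 3)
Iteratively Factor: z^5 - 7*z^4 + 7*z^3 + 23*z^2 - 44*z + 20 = (z - 1)*(z^4 - 6*z^3 + z^2 + 24*z - 20) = (z - 1)^2*(z^3 - 5*z^2 - 4*z + 20) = (z - 5)*(z - 1)^2*(z^2 - 4) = (z - 5)*(z - 1)^2*(z + 2)*(z - 2)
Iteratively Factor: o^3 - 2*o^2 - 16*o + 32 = (o - 4)*(o^2 + 2*o - 8) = (o - 4)*(o + 4)*(o - 2)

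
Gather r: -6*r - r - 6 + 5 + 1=-7*r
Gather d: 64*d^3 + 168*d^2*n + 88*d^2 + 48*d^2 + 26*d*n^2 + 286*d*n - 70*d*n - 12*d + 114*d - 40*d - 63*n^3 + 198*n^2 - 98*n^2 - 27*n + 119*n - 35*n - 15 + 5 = 64*d^3 + d^2*(168*n + 136) + d*(26*n^2 + 216*n + 62) - 63*n^3 + 100*n^2 + 57*n - 10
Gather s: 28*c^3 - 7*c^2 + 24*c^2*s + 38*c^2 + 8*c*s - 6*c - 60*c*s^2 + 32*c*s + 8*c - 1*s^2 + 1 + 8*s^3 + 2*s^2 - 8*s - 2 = 28*c^3 + 31*c^2 + 2*c + 8*s^3 + s^2*(1 - 60*c) + s*(24*c^2 + 40*c - 8) - 1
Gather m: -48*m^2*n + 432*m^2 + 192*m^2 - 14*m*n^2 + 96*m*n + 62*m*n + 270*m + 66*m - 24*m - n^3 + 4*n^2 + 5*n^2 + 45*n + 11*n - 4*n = m^2*(624 - 48*n) + m*(-14*n^2 + 158*n + 312) - n^3 + 9*n^2 + 52*n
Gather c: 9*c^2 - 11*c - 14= 9*c^2 - 11*c - 14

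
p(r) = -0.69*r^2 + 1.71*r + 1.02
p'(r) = 1.71 - 1.38*r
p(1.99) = 1.69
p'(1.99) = -1.04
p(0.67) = 1.86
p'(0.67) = 0.79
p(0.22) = 1.36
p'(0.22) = 1.41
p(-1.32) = -2.44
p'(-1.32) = 3.53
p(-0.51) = -0.03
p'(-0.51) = 2.41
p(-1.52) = -3.17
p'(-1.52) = 3.81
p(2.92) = 0.13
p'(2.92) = -2.32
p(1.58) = 2.00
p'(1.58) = -0.47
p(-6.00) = -34.08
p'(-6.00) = 9.99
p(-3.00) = -10.32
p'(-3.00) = 5.85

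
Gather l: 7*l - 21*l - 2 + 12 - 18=-14*l - 8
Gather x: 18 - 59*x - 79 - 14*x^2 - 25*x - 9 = -14*x^2 - 84*x - 70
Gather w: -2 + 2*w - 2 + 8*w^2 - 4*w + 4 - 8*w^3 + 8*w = -8*w^3 + 8*w^2 + 6*w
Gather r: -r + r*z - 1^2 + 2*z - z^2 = r*(z - 1) - z^2 + 2*z - 1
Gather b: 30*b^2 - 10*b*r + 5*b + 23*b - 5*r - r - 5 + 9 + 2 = 30*b^2 + b*(28 - 10*r) - 6*r + 6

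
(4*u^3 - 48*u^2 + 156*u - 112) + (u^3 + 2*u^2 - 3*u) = 5*u^3 - 46*u^2 + 153*u - 112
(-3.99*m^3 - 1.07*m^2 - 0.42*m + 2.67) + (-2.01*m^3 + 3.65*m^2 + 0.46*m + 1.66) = -6.0*m^3 + 2.58*m^2 + 0.04*m + 4.33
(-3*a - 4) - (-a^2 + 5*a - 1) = a^2 - 8*a - 3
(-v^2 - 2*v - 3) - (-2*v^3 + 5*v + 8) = 2*v^3 - v^2 - 7*v - 11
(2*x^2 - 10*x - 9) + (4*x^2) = 6*x^2 - 10*x - 9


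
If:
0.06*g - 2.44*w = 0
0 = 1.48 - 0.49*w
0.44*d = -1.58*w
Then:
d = -10.85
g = 122.83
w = 3.02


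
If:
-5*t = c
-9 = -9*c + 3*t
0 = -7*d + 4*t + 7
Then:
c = 15/16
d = 25/28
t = -3/16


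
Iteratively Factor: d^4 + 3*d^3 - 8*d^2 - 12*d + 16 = (d + 4)*(d^3 - d^2 - 4*d + 4) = (d - 1)*(d + 4)*(d^2 - 4) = (d - 1)*(d + 2)*(d + 4)*(d - 2)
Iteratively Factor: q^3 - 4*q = (q + 2)*(q^2 - 2*q) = q*(q + 2)*(q - 2)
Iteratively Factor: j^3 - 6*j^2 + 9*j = (j)*(j^2 - 6*j + 9) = j*(j - 3)*(j - 3)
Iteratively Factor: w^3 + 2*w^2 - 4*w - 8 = (w + 2)*(w^2 - 4) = (w + 2)^2*(w - 2)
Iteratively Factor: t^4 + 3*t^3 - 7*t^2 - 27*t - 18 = (t + 2)*(t^3 + t^2 - 9*t - 9) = (t + 1)*(t + 2)*(t^2 - 9) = (t + 1)*(t + 2)*(t + 3)*(t - 3)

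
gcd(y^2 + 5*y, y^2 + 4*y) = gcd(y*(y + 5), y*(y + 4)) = y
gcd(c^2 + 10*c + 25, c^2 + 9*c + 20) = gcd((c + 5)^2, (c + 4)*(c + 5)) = c + 5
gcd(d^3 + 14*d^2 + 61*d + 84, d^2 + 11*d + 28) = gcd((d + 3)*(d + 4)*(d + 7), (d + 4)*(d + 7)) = d^2 + 11*d + 28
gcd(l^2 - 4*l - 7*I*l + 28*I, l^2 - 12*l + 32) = l - 4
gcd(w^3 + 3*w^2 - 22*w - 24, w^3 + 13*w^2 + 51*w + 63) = 1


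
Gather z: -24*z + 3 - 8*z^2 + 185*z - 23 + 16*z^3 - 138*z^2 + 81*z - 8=16*z^3 - 146*z^2 + 242*z - 28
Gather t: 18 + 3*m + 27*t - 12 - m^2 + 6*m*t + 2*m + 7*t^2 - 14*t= -m^2 + 5*m + 7*t^2 + t*(6*m + 13) + 6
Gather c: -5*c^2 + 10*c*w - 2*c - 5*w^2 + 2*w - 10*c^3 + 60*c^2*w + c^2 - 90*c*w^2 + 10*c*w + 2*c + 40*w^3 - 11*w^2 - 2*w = -10*c^3 + c^2*(60*w - 4) + c*(-90*w^2 + 20*w) + 40*w^3 - 16*w^2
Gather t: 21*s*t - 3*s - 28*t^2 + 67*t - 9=-3*s - 28*t^2 + t*(21*s + 67) - 9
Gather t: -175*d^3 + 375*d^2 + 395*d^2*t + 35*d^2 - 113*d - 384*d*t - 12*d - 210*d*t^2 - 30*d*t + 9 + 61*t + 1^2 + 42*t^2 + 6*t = -175*d^3 + 410*d^2 - 125*d + t^2*(42 - 210*d) + t*(395*d^2 - 414*d + 67) + 10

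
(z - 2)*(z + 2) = z^2 - 4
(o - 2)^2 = o^2 - 4*o + 4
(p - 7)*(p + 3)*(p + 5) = p^3 + p^2 - 41*p - 105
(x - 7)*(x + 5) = x^2 - 2*x - 35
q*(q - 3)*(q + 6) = q^3 + 3*q^2 - 18*q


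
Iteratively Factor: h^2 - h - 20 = (h + 4)*(h - 5)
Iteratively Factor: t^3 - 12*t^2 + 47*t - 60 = (t - 3)*(t^2 - 9*t + 20) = (t - 5)*(t - 3)*(t - 4)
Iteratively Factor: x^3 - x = (x - 1)*(x^2 + x) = (x - 1)*(x + 1)*(x)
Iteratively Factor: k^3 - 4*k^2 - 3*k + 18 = (k - 3)*(k^2 - k - 6) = (k - 3)*(k + 2)*(k - 3)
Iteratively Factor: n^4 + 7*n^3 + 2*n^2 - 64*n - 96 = (n + 2)*(n^3 + 5*n^2 - 8*n - 48) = (n - 3)*(n + 2)*(n^2 + 8*n + 16) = (n - 3)*(n + 2)*(n + 4)*(n + 4)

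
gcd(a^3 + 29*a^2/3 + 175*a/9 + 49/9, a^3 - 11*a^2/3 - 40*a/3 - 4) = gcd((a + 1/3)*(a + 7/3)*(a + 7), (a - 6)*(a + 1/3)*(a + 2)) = a + 1/3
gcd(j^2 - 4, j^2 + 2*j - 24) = 1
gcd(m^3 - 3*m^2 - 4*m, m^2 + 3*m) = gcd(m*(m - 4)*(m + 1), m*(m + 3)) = m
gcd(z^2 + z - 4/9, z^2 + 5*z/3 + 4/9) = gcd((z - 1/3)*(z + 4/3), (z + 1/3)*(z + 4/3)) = z + 4/3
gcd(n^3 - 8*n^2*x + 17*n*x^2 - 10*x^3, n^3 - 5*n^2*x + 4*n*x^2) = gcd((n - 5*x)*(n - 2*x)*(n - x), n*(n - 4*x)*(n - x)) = -n + x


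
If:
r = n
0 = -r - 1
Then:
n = -1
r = -1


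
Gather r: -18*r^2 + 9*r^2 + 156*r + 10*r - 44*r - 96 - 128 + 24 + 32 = -9*r^2 + 122*r - 168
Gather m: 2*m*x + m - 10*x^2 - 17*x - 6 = m*(2*x + 1) - 10*x^2 - 17*x - 6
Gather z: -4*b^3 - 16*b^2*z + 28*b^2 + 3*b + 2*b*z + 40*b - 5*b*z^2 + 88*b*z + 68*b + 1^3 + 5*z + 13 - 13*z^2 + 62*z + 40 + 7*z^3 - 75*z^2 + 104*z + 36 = -4*b^3 + 28*b^2 + 111*b + 7*z^3 + z^2*(-5*b - 88) + z*(-16*b^2 + 90*b + 171) + 90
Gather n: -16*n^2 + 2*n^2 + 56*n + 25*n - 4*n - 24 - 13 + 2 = -14*n^2 + 77*n - 35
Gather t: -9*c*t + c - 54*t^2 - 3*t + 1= c - 54*t^2 + t*(-9*c - 3) + 1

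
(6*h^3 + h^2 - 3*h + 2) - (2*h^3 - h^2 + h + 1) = 4*h^3 + 2*h^2 - 4*h + 1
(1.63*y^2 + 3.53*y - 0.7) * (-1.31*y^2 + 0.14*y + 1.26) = -2.1353*y^4 - 4.3961*y^3 + 3.465*y^2 + 4.3498*y - 0.882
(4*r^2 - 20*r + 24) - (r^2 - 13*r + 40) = 3*r^2 - 7*r - 16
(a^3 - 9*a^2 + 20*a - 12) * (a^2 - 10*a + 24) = a^5 - 19*a^4 + 134*a^3 - 428*a^2 + 600*a - 288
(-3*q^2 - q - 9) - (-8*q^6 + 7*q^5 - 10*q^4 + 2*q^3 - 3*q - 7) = 8*q^6 - 7*q^5 + 10*q^4 - 2*q^3 - 3*q^2 + 2*q - 2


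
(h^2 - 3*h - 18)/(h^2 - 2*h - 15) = (h - 6)/(h - 5)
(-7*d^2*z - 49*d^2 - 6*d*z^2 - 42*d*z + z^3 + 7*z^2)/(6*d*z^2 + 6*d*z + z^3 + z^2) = (-7*d^2*z - 49*d^2 - 6*d*z^2 - 42*d*z + z^3 + 7*z^2)/(z*(6*d*z + 6*d + z^2 + z))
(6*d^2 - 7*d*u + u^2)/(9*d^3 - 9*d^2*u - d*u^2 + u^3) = (-6*d + u)/(-9*d^2 + u^2)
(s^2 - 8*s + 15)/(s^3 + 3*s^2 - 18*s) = (s - 5)/(s*(s + 6))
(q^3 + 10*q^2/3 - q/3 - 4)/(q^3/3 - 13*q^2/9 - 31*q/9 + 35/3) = 3*(3*q^2 + q - 4)/(3*q^2 - 22*q + 35)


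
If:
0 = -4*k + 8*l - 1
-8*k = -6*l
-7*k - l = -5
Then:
No Solution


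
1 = 1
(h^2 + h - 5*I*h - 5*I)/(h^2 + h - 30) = (h^2 + h - 5*I*h - 5*I)/(h^2 + h - 30)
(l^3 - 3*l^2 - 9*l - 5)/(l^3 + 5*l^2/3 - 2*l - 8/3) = 3*(l^2 - 4*l - 5)/(3*l^2 + 2*l - 8)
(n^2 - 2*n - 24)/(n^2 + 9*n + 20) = (n - 6)/(n + 5)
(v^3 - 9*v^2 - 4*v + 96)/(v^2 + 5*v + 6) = (v^2 - 12*v + 32)/(v + 2)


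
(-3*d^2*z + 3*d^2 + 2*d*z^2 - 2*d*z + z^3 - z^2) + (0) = -3*d^2*z + 3*d^2 + 2*d*z^2 - 2*d*z + z^3 - z^2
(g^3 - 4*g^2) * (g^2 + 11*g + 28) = g^5 + 7*g^4 - 16*g^3 - 112*g^2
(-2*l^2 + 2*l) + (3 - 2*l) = 3 - 2*l^2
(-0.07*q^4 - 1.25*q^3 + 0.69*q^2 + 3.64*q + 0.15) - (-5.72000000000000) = -0.07*q^4 - 1.25*q^3 + 0.69*q^2 + 3.64*q + 5.87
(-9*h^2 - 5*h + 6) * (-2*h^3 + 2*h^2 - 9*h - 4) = 18*h^5 - 8*h^4 + 59*h^3 + 93*h^2 - 34*h - 24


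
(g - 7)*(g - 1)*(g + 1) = g^3 - 7*g^2 - g + 7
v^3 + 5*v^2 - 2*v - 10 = (v + 5)*(v - sqrt(2))*(v + sqrt(2))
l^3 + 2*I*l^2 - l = l*(l + I)^2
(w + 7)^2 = w^2 + 14*w + 49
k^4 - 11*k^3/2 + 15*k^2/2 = k^2*(k - 3)*(k - 5/2)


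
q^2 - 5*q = q*(q - 5)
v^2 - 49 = (v - 7)*(v + 7)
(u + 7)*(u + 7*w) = u^2 + 7*u*w + 7*u + 49*w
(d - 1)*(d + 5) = d^2 + 4*d - 5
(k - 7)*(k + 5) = k^2 - 2*k - 35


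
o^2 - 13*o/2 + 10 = (o - 4)*(o - 5/2)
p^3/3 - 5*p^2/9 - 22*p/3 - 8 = (p/3 + 1)*(p - 6)*(p + 4/3)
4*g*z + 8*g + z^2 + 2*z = (4*g + z)*(z + 2)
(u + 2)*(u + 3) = u^2 + 5*u + 6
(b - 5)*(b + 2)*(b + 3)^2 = b^4 + 3*b^3 - 19*b^2 - 87*b - 90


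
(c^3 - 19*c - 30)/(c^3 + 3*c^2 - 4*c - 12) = (c - 5)/(c - 2)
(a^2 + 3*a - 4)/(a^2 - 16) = (a - 1)/(a - 4)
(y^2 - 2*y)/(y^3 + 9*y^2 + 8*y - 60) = y/(y^2 + 11*y + 30)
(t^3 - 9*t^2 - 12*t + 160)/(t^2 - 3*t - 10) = (t^2 - 4*t - 32)/(t + 2)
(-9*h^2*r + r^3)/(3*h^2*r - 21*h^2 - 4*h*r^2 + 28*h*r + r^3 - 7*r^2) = r*(3*h + r)/(-h*r + 7*h + r^2 - 7*r)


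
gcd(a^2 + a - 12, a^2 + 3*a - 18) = a - 3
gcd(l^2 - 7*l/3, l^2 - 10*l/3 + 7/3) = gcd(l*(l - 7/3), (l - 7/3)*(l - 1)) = l - 7/3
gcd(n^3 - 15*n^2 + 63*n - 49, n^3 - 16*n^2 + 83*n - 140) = n - 7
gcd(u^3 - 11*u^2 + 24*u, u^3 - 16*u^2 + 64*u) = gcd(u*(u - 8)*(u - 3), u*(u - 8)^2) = u^2 - 8*u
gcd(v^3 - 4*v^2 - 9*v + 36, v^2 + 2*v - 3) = v + 3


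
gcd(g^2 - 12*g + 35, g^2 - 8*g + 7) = g - 7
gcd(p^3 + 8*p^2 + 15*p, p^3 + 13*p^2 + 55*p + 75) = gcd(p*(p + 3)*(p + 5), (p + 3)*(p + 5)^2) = p^2 + 8*p + 15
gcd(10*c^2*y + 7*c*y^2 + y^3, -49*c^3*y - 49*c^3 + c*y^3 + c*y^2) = 1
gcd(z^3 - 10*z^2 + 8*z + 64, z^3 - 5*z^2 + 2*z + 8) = z - 4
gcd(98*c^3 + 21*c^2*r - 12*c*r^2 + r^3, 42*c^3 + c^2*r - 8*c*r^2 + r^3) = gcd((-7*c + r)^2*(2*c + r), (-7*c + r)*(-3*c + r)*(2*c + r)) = -14*c^2 - 5*c*r + r^2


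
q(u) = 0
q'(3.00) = 0.00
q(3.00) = 0.00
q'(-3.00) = 0.00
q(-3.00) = 0.00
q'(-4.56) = 0.00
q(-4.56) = 0.00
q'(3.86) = 0.00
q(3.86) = 0.00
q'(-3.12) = 0.00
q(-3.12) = 0.00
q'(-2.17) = 0.00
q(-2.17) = 0.00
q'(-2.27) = 0.00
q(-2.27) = 0.00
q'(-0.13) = 0.00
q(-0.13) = 0.00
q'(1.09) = 0.00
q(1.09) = 0.00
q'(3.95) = 0.00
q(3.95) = 0.00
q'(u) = 0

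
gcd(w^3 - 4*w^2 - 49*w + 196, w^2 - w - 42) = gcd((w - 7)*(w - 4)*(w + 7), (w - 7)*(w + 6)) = w - 7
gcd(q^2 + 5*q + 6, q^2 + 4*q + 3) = q + 3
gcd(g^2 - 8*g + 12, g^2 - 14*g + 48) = g - 6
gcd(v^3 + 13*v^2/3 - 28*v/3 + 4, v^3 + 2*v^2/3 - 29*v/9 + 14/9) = v^2 - 5*v/3 + 2/3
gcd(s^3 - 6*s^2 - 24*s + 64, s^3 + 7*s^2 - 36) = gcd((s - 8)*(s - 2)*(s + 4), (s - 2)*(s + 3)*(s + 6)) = s - 2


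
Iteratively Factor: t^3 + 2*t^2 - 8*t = (t + 4)*(t^2 - 2*t) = (t - 2)*(t + 4)*(t)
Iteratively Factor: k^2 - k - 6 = (k + 2)*(k - 3)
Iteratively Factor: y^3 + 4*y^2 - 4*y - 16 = (y + 2)*(y^2 + 2*y - 8) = (y - 2)*(y + 2)*(y + 4)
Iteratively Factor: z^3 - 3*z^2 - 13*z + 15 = (z - 1)*(z^2 - 2*z - 15) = (z - 1)*(z + 3)*(z - 5)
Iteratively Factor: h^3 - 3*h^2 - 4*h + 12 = (h - 2)*(h^2 - h - 6) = (h - 3)*(h - 2)*(h + 2)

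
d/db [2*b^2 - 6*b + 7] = 4*b - 6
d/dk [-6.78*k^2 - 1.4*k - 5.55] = -13.56*k - 1.4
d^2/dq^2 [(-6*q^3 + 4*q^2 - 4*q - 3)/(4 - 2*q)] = (6*q^3 - 36*q^2 + 72*q - 5)/(q^3 - 6*q^2 + 12*q - 8)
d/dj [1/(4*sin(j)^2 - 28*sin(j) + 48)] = (7 - 2*sin(j))*cos(j)/(4*(sin(j)^2 - 7*sin(j) + 12)^2)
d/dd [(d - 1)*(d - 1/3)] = 2*d - 4/3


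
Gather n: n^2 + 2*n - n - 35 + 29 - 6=n^2 + n - 12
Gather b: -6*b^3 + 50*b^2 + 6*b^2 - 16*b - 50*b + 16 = -6*b^3 + 56*b^2 - 66*b + 16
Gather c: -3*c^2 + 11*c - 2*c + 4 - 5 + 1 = -3*c^2 + 9*c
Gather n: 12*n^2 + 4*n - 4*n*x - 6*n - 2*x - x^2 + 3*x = 12*n^2 + n*(-4*x - 2) - x^2 + x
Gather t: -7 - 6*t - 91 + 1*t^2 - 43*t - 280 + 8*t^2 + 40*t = 9*t^2 - 9*t - 378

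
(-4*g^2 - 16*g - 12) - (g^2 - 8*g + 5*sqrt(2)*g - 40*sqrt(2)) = -5*g^2 - 8*g - 5*sqrt(2)*g - 12 + 40*sqrt(2)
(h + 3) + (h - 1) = 2*h + 2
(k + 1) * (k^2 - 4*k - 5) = k^3 - 3*k^2 - 9*k - 5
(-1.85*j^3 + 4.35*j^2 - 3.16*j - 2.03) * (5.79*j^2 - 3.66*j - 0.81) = -10.7115*j^5 + 31.9575*j^4 - 32.7189*j^3 - 3.7116*j^2 + 9.9894*j + 1.6443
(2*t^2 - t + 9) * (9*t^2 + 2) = 18*t^4 - 9*t^3 + 85*t^2 - 2*t + 18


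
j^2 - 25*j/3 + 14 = (j - 6)*(j - 7/3)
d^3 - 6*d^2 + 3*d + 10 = (d - 5)*(d - 2)*(d + 1)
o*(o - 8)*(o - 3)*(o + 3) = o^4 - 8*o^3 - 9*o^2 + 72*o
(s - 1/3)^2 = s^2 - 2*s/3 + 1/9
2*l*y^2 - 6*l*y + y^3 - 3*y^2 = y*(2*l + y)*(y - 3)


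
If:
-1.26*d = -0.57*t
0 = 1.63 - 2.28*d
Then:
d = 0.71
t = 1.58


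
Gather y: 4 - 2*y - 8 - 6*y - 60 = -8*y - 64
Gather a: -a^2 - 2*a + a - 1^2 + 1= -a^2 - a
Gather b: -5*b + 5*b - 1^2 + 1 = 0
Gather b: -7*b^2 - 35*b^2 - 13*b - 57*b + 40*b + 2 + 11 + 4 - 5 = -42*b^2 - 30*b + 12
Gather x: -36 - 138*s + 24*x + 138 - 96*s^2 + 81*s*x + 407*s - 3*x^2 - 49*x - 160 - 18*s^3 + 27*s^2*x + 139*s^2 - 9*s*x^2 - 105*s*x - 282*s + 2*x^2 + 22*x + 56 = -18*s^3 + 43*s^2 - 13*s + x^2*(-9*s - 1) + x*(27*s^2 - 24*s - 3) - 2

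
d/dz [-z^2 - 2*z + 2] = -2*z - 2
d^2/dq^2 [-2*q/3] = 0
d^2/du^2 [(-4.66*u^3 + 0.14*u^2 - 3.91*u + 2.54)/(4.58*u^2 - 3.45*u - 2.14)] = (1.13686837721616e-13*u^5 - 1.13686837721616e-13*u^4 - 361.889652*u^3 + 121.484664*u^2 - 598.789008*u + 169.272144)/(96.071912*u^6 - 217.10574*u^5 + 28.871862*u^4 + 161.821215*u^3 - 13.490346*u^2 - 47.39886*u - 9.800344)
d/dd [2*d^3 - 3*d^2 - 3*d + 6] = 6*d^2 - 6*d - 3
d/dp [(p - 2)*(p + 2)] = 2*p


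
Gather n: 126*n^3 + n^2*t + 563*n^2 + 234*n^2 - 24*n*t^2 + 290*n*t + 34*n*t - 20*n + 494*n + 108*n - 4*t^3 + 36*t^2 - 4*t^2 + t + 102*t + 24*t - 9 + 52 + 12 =126*n^3 + n^2*(t + 797) + n*(-24*t^2 + 324*t + 582) - 4*t^3 + 32*t^2 + 127*t + 55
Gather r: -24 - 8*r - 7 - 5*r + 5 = -13*r - 26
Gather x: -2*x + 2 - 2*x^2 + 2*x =2 - 2*x^2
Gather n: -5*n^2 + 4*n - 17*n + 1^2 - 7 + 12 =-5*n^2 - 13*n + 6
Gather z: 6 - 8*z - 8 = -8*z - 2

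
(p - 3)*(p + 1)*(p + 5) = p^3 + 3*p^2 - 13*p - 15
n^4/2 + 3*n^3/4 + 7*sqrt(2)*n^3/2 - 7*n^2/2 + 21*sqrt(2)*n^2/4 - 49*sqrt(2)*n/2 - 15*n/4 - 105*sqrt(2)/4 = (n/2 + 1/2)*(n - 5/2)*(n + 3)*(n + 7*sqrt(2))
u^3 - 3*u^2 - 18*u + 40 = (u - 5)*(u - 2)*(u + 4)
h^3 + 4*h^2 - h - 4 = (h - 1)*(h + 1)*(h + 4)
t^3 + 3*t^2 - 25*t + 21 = (t - 3)*(t - 1)*(t + 7)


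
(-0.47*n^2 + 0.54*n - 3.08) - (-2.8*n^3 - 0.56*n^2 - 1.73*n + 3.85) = 2.8*n^3 + 0.0900000000000001*n^2 + 2.27*n - 6.93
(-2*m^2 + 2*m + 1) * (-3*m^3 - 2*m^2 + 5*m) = 6*m^5 - 2*m^4 - 17*m^3 + 8*m^2 + 5*m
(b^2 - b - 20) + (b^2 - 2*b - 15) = 2*b^2 - 3*b - 35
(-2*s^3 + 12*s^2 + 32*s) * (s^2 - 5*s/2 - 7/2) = -2*s^5 + 17*s^4 + 9*s^3 - 122*s^2 - 112*s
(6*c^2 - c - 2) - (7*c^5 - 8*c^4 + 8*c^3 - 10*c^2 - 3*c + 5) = -7*c^5 + 8*c^4 - 8*c^3 + 16*c^2 + 2*c - 7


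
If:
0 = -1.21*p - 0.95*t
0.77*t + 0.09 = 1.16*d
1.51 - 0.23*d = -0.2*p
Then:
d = 3.28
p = -3.78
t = 4.82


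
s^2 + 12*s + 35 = (s + 5)*(s + 7)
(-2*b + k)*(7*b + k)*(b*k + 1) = -14*b^3*k + 5*b^2*k^2 - 14*b^2 + b*k^3 + 5*b*k + k^2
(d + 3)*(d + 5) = d^2 + 8*d + 15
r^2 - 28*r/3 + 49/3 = (r - 7)*(r - 7/3)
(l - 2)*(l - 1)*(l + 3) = l^3 - 7*l + 6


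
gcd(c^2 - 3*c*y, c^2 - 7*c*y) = c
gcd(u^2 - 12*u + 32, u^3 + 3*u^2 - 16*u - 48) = u - 4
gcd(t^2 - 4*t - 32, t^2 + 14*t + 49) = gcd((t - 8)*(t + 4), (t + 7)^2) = 1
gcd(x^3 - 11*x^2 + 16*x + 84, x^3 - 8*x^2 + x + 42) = x^2 - 5*x - 14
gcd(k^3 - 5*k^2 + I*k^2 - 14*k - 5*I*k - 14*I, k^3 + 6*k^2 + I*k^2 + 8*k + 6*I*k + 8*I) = k^2 + k*(2 + I) + 2*I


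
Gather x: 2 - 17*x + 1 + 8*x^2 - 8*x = 8*x^2 - 25*x + 3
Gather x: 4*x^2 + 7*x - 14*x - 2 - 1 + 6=4*x^2 - 7*x + 3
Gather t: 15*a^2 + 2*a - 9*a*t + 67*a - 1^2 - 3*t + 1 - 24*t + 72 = 15*a^2 + 69*a + t*(-9*a - 27) + 72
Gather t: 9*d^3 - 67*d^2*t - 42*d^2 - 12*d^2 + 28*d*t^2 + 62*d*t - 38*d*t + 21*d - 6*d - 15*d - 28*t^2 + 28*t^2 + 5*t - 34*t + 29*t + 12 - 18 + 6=9*d^3 - 54*d^2 + 28*d*t^2 + t*(-67*d^2 + 24*d)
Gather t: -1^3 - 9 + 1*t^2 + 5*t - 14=t^2 + 5*t - 24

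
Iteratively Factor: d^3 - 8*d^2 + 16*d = (d)*(d^2 - 8*d + 16) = d*(d - 4)*(d - 4)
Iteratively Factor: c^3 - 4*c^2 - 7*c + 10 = (c - 1)*(c^2 - 3*c - 10) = (c - 1)*(c + 2)*(c - 5)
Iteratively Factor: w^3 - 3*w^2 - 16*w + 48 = (w - 3)*(w^2 - 16) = (w - 3)*(w + 4)*(w - 4)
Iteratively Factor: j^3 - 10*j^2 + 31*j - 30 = (j - 2)*(j^2 - 8*j + 15) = (j - 3)*(j - 2)*(j - 5)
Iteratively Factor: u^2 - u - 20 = (u - 5)*(u + 4)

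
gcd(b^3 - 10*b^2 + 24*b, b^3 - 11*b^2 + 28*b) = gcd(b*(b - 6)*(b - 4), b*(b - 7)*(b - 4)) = b^2 - 4*b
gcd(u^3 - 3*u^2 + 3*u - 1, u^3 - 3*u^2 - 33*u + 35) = u - 1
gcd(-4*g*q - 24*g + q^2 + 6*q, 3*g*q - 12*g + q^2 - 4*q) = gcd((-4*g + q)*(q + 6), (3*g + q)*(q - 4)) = 1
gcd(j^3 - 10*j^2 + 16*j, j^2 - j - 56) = j - 8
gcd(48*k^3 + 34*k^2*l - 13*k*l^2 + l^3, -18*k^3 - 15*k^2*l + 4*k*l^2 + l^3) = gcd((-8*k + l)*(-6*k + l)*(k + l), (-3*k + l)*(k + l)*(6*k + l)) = k + l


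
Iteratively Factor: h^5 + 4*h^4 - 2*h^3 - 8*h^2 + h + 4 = (h + 1)*(h^4 + 3*h^3 - 5*h^2 - 3*h + 4) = (h - 1)*(h + 1)*(h^3 + 4*h^2 - h - 4) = (h - 1)^2*(h + 1)*(h^2 + 5*h + 4) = (h - 1)^2*(h + 1)^2*(h + 4)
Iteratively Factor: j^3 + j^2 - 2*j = (j + 2)*(j^2 - j) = j*(j + 2)*(j - 1)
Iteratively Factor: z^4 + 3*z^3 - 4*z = (z + 2)*(z^3 + z^2 - 2*z) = z*(z + 2)*(z^2 + z - 2) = z*(z + 2)^2*(z - 1)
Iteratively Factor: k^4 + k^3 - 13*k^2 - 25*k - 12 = (k + 3)*(k^3 - 2*k^2 - 7*k - 4) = (k + 1)*(k + 3)*(k^2 - 3*k - 4) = (k - 4)*(k + 1)*(k + 3)*(k + 1)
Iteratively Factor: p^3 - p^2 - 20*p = (p)*(p^2 - p - 20) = p*(p - 5)*(p + 4)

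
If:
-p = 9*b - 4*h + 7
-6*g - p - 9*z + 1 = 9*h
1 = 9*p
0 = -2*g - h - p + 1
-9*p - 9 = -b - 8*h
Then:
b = -2/9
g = -7/36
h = 23/18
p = 1/9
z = -85/81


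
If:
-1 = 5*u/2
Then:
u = -2/5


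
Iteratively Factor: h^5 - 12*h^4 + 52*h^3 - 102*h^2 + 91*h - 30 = (h - 2)*(h^4 - 10*h^3 + 32*h^2 - 38*h + 15) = (h - 5)*(h - 2)*(h^3 - 5*h^2 + 7*h - 3) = (h - 5)*(h - 2)*(h - 1)*(h^2 - 4*h + 3) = (h - 5)*(h - 2)*(h - 1)^2*(h - 3)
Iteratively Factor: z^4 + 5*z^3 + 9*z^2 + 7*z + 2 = (z + 1)*(z^3 + 4*z^2 + 5*z + 2) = (z + 1)^2*(z^2 + 3*z + 2) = (z + 1)^2*(z + 2)*(z + 1)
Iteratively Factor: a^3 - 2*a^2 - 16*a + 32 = (a + 4)*(a^2 - 6*a + 8) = (a - 2)*(a + 4)*(a - 4)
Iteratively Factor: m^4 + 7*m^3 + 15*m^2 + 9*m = (m + 3)*(m^3 + 4*m^2 + 3*m) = (m + 1)*(m + 3)*(m^2 + 3*m) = m*(m + 1)*(m + 3)*(m + 3)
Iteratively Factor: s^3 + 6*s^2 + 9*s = (s + 3)*(s^2 + 3*s) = s*(s + 3)*(s + 3)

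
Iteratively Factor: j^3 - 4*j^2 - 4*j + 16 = (j - 2)*(j^2 - 2*j - 8) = (j - 2)*(j + 2)*(j - 4)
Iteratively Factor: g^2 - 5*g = (g)*(g - 5)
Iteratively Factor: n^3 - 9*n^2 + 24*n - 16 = (n - 4)*(n^2 - 5*n + 4) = (n - 4)^2*(n - 1)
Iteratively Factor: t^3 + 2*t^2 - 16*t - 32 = (t - 4)*(t^2 + 6*t + 8) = (t - 4)*(t + 4)*(t + 2)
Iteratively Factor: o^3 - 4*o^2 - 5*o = (o)*(o^2 - 4*o - 5) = o*(o + 1)*(o - 5)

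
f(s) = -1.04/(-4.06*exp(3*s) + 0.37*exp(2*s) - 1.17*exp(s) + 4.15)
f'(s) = -1.04*(12.18*exp(3*s) - 0.74*exp(2*s) + 1.17*exp(s))/(-4.06*exp(3*s) + 0.37*exp(2*s) - 1.17*exp(s) + 4.15)^2 = (-12.6672*exp(2*s) + 0.7696*exp(s) - 1.2168)*exp(s)/(4.06*exp(3*s) - 0.37*exp(2*s) + 1.17*exp(s) - 4.15)^2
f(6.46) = 0.00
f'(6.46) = -0.00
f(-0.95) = -0.30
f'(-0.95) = -0.09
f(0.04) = 0.84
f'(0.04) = -9.50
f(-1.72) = -0.26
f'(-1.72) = -0.02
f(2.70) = 0.00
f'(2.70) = -0.00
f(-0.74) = -0.32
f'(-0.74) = -0.17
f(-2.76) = -0.26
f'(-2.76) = -0.00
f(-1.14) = -0.28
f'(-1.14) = -0.05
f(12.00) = 0.00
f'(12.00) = 0.00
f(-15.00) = -0.25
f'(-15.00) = 0.00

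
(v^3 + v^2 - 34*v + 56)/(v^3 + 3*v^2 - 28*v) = (v - 2)/v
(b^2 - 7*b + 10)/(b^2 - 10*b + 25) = (b - 2)/(b - 5)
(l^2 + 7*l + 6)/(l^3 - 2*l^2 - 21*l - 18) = (l + 6)/(l^2 - 3*l - 18)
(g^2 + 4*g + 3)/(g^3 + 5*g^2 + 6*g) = (g + 1)/(g*(g + 2))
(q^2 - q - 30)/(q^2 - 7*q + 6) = (q + 5)/(q - 1)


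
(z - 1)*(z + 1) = z^2 - 1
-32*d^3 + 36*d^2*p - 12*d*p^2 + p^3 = (-8*d + p)*(-2*d + p)^2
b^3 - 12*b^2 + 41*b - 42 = (b - 7)*(b - 3)*(b - 2)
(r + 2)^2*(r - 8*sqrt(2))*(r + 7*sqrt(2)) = r^4 - sqrt(2)*r^3 + 4*r^3 - 108*r^2 - 4*sqrt(2)*r^2 - 448*r - 4*sqrt(2)*r - 448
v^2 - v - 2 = (v - 2)*(v + 1)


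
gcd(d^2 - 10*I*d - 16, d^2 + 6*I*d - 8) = 1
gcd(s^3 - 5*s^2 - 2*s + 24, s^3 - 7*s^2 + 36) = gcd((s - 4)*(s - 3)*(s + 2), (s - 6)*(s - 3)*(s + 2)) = s^2 - s - 6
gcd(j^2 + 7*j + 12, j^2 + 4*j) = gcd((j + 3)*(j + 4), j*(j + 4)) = j + 4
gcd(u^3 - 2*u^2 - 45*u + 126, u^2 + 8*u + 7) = u + 7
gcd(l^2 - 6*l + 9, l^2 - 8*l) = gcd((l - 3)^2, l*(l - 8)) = 1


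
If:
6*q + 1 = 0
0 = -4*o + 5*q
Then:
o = -5/24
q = -1/6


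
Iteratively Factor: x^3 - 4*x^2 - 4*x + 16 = (x + 2)*(x^2 - 6*x + 8) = (x - 2)*(x + 2)*(x - 4)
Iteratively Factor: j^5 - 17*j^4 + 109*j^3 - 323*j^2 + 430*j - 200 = (j - 5)*(j^4 - 12*j^3 + 49*j^2 - 78*j + 40) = (j - 5)*(j - 4)*(j^3 - 8*j^2 + 17*j - 10) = (j - 5)^2*(j - 4)*(j^2 - 3*j + 2) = (j - 5)^2*(j - 4)*(j - 2)*(j - 1)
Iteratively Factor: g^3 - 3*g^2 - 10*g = (g)*(g^2 - 3*g - 10) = g*(g + 2)*(g - 5)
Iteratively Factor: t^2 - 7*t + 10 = (t - 5)*(t - 2)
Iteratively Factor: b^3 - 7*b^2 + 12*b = (b - 4)*(b^2 - 3*b) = (b - 4)*(b - 3)*(b)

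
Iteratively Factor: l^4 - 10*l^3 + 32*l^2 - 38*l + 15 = (l - 1)*(l^3 - 9*l^2 + 23*l - 15) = (l - 1)^2*(l^2 - 8*l + 15) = (l - 3)*(l - 1)^2*(l - 5)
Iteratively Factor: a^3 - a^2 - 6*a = (a - 3)*(a^2 + 2*a) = (a - 3)*(a + 2)*(a)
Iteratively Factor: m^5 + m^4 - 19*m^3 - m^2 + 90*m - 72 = (m - 3)*(m^4 + 4*m^3 - 7*m^2 - 22*m + 24) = (m - 3)*(m + 3)*(m^3 + m^2 - 10*m + 8) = (m - 3)*(m - 1)*(m + 3)*(m^2 + 2*m - 8) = (m - 3)*(m - 1)*(m + 3)*(m + 4)*(m - 2)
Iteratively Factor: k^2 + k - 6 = (k - 2)*(k + 3)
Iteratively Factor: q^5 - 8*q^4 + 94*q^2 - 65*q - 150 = (q + 3)*(q^4 - 11*q^3 + 33*q^2 - 5*q - 50) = (q - 5)*(q + 3)*(q^3 - 6*q^2 + 3*q + 10) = (q - 5)*(q - 2)*(q + 3)*(q^2 - 4*q - 5) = (q - 5)*(q - 2)*(q + 1)*(q + 3)*(q - 5)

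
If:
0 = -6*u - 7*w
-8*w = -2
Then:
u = -7/24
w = 1/4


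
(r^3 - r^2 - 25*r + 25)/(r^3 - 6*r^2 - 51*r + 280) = (r^2 + 4*r - 5)/(r^2 - r - 56)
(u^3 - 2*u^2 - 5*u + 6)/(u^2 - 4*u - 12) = (u^2 - 4*u + 3)/(u - 6)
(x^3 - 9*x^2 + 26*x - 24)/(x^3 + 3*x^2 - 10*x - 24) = (x^2 - 6*x + 8)/(x^2 + 6*x + 8)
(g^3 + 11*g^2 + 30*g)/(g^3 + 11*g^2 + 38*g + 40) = g*(g + 6)/(g^2 + 6*g + 8)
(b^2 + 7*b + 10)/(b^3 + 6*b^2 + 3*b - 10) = 1/(b - 1)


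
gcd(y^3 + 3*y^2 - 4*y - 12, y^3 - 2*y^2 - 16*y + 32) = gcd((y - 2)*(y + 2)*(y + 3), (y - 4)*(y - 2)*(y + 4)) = y - 2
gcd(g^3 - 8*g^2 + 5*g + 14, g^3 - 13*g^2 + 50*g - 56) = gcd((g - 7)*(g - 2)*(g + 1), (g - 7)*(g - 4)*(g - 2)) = g^2 - 9*g + 14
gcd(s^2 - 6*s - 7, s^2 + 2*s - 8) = 1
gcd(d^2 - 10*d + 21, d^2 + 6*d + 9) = 1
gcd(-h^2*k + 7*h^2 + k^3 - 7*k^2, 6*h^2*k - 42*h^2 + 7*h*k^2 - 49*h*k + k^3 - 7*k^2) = h*k - 7*h + k^2 - 7*k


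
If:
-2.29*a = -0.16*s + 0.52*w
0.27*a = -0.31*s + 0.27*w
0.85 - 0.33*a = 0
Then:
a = 2.58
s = -16.56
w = -16.44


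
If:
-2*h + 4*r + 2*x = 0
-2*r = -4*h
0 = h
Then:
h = 0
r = 0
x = 0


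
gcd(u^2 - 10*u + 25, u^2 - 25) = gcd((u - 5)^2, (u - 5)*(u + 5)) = u - 5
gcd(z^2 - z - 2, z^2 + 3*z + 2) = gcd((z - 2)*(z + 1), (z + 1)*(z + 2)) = z + 1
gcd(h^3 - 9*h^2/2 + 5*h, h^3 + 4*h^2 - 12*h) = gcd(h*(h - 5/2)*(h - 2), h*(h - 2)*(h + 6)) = h^2 - 2*h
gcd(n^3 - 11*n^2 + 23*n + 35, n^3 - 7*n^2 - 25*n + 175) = n^2 - 12*n + 35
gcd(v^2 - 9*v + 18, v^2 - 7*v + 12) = v - 3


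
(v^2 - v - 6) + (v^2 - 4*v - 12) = 2*v^2 - 5*v - 18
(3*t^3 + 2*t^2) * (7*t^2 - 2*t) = 21*t^5 + 8*t^4 - 4*t^3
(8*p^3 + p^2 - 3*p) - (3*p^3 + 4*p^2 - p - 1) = 5*p^3 - 3*p^2 - 2*p + 1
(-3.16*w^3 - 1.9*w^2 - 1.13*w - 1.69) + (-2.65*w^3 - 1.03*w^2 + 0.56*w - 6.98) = -5.81*w^3 - 2.93*w^2 - 0.57*w - 8.67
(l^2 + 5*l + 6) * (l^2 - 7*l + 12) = l^4 - 2*l^3 - 17*l^2 + 18*l + 72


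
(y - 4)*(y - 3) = y^2 - 7*y + 12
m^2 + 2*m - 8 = (m - 2)*(m + 4)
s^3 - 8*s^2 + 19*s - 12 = (s - 4)*(s - 3)*(s - 1)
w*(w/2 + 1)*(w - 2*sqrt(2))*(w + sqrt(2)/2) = w^4/2 - 3*sqrt(2)*w^3/4 + w^3 - 3*sqrt(2)*w^2/2 - w^2 - 2*w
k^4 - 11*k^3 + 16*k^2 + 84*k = k*(k - 7)*(k - 6)*(k + 2)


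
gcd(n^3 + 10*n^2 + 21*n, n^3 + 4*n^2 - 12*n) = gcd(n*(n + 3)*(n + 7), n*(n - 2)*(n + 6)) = n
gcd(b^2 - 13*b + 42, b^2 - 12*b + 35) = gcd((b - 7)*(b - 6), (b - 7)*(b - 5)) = b - 7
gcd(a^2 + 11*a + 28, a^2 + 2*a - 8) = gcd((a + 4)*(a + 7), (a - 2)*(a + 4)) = a + 4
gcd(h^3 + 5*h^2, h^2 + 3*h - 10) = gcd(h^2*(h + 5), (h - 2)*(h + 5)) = h + 5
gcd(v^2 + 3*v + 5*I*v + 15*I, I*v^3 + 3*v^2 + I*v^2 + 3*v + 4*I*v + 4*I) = 1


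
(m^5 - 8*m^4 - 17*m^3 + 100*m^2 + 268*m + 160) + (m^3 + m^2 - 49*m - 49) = m^5 - 8*m^4 - 16*m^3 + 101*m^2 + 219*m + 111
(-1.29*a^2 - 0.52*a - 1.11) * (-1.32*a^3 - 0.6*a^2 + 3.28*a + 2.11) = 1.7028*a^5 + 1.4604*a^4 - 2.454*a^3 - 3.7615*a^2 - 4.738*a - 2.3421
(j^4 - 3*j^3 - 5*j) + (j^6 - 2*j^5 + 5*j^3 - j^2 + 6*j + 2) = j^6 - 2*j^5 + j^4 + 2*j^3 - j^2 + j + 2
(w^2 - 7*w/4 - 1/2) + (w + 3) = w^2 - 3*w/4 + 5/2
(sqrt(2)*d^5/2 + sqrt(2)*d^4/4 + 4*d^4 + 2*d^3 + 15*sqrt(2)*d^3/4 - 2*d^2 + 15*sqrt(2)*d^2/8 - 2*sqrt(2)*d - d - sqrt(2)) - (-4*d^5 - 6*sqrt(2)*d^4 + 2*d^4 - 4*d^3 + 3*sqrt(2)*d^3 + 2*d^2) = sqrt(2)*d^5/2 + 4*d^5 + 2*d^4 + 25*sqrt(2)*d^4/4 + 3*sqrt(2)*d^3/4 + 6*d^3 - 4*d^2 + 15*sqrt(2)*d^2/8 - 2*sqrt(2)*d - d - sqrt(2)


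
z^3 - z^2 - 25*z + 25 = (z - 5)*(z - 1)*(z + 5)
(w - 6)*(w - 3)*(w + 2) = w^3 - 7*w^2 + 36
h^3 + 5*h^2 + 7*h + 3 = (h + 1)^2*(h + 3)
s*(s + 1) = s^2 + s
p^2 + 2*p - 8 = (p - 2)*(p + 4)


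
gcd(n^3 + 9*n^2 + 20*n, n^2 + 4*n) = n^2 + 4*n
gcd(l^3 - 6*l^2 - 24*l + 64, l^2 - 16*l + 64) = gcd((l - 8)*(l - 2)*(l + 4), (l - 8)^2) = l - 8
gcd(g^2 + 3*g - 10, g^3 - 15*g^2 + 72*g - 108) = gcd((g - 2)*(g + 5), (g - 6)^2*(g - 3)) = 1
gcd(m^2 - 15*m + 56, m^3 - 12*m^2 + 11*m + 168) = m^2 - 15*m + 56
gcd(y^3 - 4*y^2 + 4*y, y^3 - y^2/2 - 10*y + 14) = y^2 - 4*y + 4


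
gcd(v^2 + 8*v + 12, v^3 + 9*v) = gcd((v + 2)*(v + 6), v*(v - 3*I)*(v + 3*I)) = 1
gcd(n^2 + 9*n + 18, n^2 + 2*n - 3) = n + 3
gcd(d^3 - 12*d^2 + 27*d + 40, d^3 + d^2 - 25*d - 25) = d^2 - 4*d - 5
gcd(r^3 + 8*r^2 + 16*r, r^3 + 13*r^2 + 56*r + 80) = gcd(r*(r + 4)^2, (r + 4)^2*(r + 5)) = r^2 + 8*r + 16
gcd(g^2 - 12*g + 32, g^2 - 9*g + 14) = 1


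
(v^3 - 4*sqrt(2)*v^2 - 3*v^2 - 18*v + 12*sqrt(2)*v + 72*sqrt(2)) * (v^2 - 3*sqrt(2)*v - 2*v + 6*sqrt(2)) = v^5 - 7*sqrt(2)*v^4 - 5*v^4 + 12*v^3 + 35*sqrt(2)*v^3 - 84*v^2 + 84*sqrt(2)*v^2 - 252*sqrt(2)*v - 288*v + 864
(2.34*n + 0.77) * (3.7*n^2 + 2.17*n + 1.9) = 8.658*n^3 + 7.9268*n^2 + 6.1169*n + 1.463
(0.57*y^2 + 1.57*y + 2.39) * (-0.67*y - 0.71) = -0.3819*y^3 - 1.4566*y^2 - 2.716*y - 1.6969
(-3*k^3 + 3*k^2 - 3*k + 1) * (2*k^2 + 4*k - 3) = -6*k^5 - 6*k^4 + 15*k^3 - 19*k^2 + 13*k - 3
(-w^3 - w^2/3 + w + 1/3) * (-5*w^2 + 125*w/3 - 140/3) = 5*w^5 - 40*w^4 + 250*w^3/9 + 500*w^2/9 - 295*w/9 - 140/9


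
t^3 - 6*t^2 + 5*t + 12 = (t - 4)*(t - 3)*(t + 1)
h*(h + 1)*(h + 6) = h^3 + 7*h^2 + 6*h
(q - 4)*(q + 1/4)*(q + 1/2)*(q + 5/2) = q^4 - 3*q^3/4 - 11*q^2 - 123*q/16 - 5/4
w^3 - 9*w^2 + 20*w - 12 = (w - 6)*(w - 2)*(w - 1)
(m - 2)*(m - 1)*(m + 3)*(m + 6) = m^4 + 6*m^3 - 7*m^2 - 36*m + 36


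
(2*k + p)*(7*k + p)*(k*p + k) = 14*k^3*p + 14*k^3 + 9*k^2*p^2 + 9*k^2*p + k*p^3 + k*p^2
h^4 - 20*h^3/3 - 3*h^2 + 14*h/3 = h*(h - 7)*(h - 2/3)*(h + 1)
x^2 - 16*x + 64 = (x - 8)^2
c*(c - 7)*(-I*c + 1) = -I*c^3 + c^2 + 7*I*c^2 - 7*c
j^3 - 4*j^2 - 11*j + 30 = (j - 5)*(j - 2)*(j + 3)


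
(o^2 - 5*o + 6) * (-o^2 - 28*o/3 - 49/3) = -o^4 - 13*o^3/3 + 73*o^2/3 + 77*o/3 - 98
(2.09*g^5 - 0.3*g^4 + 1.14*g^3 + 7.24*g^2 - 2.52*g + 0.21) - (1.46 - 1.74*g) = 2.09*g^5 - 0.3*g^4 + 1.14*g^3 + 7.24*g^2 - 0.78*g - 1.25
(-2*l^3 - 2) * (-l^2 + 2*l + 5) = 2*l^5 - 4*l^4 - 10*l^3 + 2*l^2 - 4*l - 10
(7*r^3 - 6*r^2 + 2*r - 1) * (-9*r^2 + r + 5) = -63*r^5 + 61*r^4 + 11*r^3 - 19*r^2 + 9*r - 5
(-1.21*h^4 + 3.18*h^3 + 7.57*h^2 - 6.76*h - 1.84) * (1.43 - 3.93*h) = 4.7553*h^5 - 14.2277*h^4 - 25.2027*h^3 + 37.3919*h^2 - 2.4356*h - 2.6312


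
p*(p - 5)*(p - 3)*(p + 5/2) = p^4 - 11*p^3/2 - 5*p^2 + 75*p/2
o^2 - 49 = (o - 7)*(o + 7)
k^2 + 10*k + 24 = (k + 4)*(k + 6)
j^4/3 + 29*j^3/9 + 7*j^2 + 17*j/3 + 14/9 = (j/3 + 1/3)*(j + 2/3)*(j + 1)*(j + 7)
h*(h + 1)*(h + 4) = h^3 + 5*h^2 + 4*h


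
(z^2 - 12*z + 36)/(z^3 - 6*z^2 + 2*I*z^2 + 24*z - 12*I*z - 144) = (z - 6)/(z^2 + 2*I*z + 24)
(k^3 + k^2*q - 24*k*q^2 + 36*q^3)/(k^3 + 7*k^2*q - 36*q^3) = (k - 3*q)/(k + 3*q)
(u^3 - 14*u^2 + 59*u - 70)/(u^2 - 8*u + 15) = (u^2 - 9*u + 14)/(u - 3)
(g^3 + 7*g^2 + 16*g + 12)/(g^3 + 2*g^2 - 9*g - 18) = (g + 2)/(g - 3)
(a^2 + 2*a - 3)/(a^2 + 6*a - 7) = (a + 3)/(a + 7)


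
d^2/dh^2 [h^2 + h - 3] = 2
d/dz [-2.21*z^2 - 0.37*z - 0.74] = -4.42*z - 0.37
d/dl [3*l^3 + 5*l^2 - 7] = l*(9*l + 10)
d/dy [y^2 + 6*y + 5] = 2*y + 6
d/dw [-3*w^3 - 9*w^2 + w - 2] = -9*w^2 - 18*w + 1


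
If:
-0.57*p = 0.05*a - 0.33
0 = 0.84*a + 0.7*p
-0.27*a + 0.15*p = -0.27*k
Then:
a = -0.52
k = -0.87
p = 0.62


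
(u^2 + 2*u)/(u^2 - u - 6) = u/(u - 3)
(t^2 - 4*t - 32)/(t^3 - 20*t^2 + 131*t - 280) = (t + 4)/(t^2 - 12*t + 35)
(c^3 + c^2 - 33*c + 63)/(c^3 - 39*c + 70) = (c^2 - 6*c + 9)/(c^2 - 7*c + 10)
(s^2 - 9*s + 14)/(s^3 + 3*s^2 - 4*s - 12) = (s - 7)/(s^2 + 5*s + 6)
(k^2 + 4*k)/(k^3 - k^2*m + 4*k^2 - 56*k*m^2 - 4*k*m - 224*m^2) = k/(k^2 - k*m - 56*m^2)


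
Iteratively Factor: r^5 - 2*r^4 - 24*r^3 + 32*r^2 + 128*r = (r + 4)*(r^4 - 6*r^3 + 32*r) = r*(r + 4)*(r^3 - 6*r^2 + 32) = r*(r - 4)*(r + 4)*(r^2 - 2*r - 8) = r*(r - 4)*(r + 2)*(r + 4)*(r - 4)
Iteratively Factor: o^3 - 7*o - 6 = (o - 3)*(o^2 + 3*o + 2) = (o - 3)*(o + 1)*(o + 2)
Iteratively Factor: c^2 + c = (c)*(c + 1)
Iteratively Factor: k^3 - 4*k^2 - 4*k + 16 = (k - 4)*(k^2 - 4) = (k - 4)*(k - 2)*(k + 2)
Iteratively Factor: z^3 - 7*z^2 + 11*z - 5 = (z - 5)*(z^2 - 2*z + 1) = (z - 5)*(z - 1)*(z - 1)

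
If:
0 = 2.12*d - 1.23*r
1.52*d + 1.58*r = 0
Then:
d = 0.00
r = 0.00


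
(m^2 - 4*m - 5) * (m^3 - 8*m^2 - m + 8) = m^5 - 12*m^4 + 26*m^3 + 52*m^2 - 27*m - 40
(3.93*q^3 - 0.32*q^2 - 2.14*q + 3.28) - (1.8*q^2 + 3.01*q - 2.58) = 3.93*q^3 - 2.12*q^2 - 5.15*q + 5.86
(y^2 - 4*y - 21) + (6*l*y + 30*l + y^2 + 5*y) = 6*l*y + 30*l + 2*y^2 + y - 21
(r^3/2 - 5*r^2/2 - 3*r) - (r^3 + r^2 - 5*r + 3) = -r^3/2 - 7*r^2/2 + 2*r - 3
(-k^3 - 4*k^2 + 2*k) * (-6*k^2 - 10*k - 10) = 6*k^5 + 34*k^4 + 38*k^3 + 20*k^2 - 20*k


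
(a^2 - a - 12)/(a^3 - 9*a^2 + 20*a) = (a + 3)/(a*(a - 5))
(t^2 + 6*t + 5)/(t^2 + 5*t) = (t + 1)/t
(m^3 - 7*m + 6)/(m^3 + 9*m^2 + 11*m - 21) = (m - 2)/(m + 7)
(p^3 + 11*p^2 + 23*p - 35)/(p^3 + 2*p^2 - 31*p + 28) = (p + 5)/(p - 4)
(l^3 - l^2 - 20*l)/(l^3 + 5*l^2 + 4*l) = (l - 5)/(l + 1)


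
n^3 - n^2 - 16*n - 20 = (n - 5)*(n + 2)^2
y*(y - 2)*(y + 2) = y^3 - 4*y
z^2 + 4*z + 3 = (z + 1)*(z + 3)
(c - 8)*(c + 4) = c^2 - 4*c - 32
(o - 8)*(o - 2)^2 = o^3 - 12*o^2 + 36*o - 32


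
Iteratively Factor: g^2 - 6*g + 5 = (g - 1)*(g - 5)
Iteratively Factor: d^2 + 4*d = (d)*(d + 4)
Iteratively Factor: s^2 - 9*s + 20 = (s - 4)*(s - 5)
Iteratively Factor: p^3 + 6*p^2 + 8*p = (p)*(p^2 + 6*p + 8) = p*(p + 4)*(p + 2)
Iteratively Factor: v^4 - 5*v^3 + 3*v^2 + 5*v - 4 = (v - 4)*(v^3 - v^2 - v + 1) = (v - 4)*(v + 1)*(v^2 - 2*v + 1) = (v - 4)*(v - 1)*(v + 1)*(v - 1)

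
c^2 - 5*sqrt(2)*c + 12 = (c - 3*sqrt(2))*(c - 2*sqrt(2))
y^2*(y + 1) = y^3 + y^2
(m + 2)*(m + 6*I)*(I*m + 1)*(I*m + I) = -m^4 - 3*m^3 - 5*I*m^3 - 8*m^2 - 15*I*m^2 - 18*m - 10*I*m - 12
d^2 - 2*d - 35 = (d - 7)*(d + 5)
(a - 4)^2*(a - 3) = a^3 - 11*a^2 + 40*a - 48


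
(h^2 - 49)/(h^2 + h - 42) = (h - 7)/(h - 6)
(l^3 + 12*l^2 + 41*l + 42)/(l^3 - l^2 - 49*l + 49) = (l^2 + 5*l + 6)/(l^2 - 8*l + 7)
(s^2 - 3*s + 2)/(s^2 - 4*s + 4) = (s - 1)/(s - 2)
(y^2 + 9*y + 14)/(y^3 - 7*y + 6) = (y^2 + 9*y + 14)/(y^3 - 7*y + 6)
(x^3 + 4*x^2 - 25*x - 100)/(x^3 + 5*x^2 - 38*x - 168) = (x^2 - 25)/(x^2 + x - 42)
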